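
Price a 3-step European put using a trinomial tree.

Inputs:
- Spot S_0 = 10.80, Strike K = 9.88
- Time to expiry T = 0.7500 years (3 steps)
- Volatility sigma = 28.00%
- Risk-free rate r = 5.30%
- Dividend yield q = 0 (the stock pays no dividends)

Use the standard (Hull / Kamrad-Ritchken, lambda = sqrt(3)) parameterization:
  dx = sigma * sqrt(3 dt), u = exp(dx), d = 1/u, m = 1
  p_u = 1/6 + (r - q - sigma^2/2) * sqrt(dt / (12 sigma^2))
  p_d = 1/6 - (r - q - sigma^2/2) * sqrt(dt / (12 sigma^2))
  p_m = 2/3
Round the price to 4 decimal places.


Answer: Price = V(0,0) = 0.4815

Derivation:
dt = T/N = 0.250000; dx = sigma*sqrt(3*dt) = 0.242487
u = exp(dx) = 1.274415; d = 1/u = 0.784674
p_u = 0.173780, p_m = 0.666667, p_d = 0.159553
Discount per step: exp(-r*dt) = 0.986837
Stock lattice S(k, j) with j the centered position index:
  k=0: S(0,+0) = 10.8000
  k=1: S(1,-1) = 8.4745; S(1,+0) = 10.8000; S(1,+1) = 13.7637
  k=2: S(2,-2) = 6.6497; S(2,-1) = 8.4745; S(2,+0) = 10.8000; S(2,+1) = 13.7637; S(2,+2) = 17.5406
  k=3: S(3,-3) = 5.2178; S(3,-2) = 6.6497; S(3,-1) = 8.4745; S(3,+0) = 10.8000; S(3,+1) = 13.7637; S(3,+2) = 17.5406; S(3,+3) = 22.3540
Terminal payoffs V(N, j) = max(K - S_T, 0):
  V(3,-3) = 4.662153; V(3,-2) = 3.230299; V(3,-1) = 1.405522; V(3,+0) = 0.000000; V(3,+1) = 0.000000; V(3,+2) = 0.000000; V(3,+3) = 0.000000
Backward induction: V(k, j) = exp(-r*dt) * [p_u * V(k+1, j+1) + p_m * V(k+1, j) + p_d * V(k+1, j-1)]
  V(2,-2) = exp(-r*dt) * [p_u*1.405522 + p_m*3.230299 + p_d*4.662153] = 3.100293
  V(2,-1) = exp(-r*dt) * [p_u*0.000000 + p_m*1.405522 + p_d*3.230299] = 1.433301
  V(2,+0) = exp(-r*dt) * [p_u*0.000000 + p_m*0.000000 + p_d*1.405522] = 0.221303
  V(2,+1) = exp(-r*dt) * [p_u*0.000000 + p_m*0.000000 + p_d*0.000000] = 0.000000
  V(2,+2) = exp(-r*dt) * [p_u*0.000000 + p_m*0.000000 + p_d*0.000000] = 0.000000
  V(1,-1) = exp(-r*dt) * [p_u*0.221303 + p_m*1.433301 + p_d*3.100293] = 1.469058
  V(1,+0) = exp(-r*dt) * [p_u*0.000000 + p_m*0.221303 + p_d*1.433301] = 0.371271
  V(1,+1) = exp(-r*dt) * [p_u*0.000000 + p_m*0.000000 + p_d*0.221303] = 0.034845
  V(0,+0) = exp(-r*dt) * [p_u*0.034845 + p_m*0.371271 + p_d*1.469058] = 0.481539


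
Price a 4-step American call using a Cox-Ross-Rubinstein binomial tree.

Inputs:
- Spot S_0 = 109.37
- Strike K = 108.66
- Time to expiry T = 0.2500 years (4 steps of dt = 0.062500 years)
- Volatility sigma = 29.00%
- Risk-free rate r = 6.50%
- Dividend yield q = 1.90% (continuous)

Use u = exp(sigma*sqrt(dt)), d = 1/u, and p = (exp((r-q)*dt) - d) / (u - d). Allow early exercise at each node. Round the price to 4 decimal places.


Answer: Price = V(0,0) = 7.0027

Derivation:
dt = T/N = 0.062500
u = exp(sigma*sqrt(dt)) = 1.075193; d = 1/u = 0.930066
p = (exp((r-q)*dt) - d) / (u - d) = 0.501722
Discount per step: exp(-r*dt) = 0.995946
Stock lattice S(k, i) with i counting down-moves:
  k=0: S(0,0) = 109.3700
  k=1: S(1,0) = 117.5938; S(1,1) = 101.7213
  k=2: S(2,0) = 126.4360; S(2,1) = 109.3700; S(2,2) = 94.6075
  k=3: S(3,0) = 135.9431; S(3,1) = 117.5938; S(3,2) = 101.7213; S(3,3) = 87.9912
  k=4: S(4,0) = 146.1651; S(4,1) = 126.4360; S(4,2) = 109.3700; S(4,3) = 94.6075; S(4,4) = 81.8376
Terminal payoffs V(N, i) = max(S_T - K, 0):
  V(4,0) = 37.505074; V(4,1) = 17.776048; V(4,2) = 0.710000; V(4,3) = 0.000000; V(4,4) = 0.000000
Backward induction: V(k, i) = exp(-r*dt) * [p * V(k+1, i) + (1-p) * V(k+1, i+1)]; then take max(V_cont, immediate exercise) for American.
  V(3,0) = exp(-r*dt) * [p*37.505074 + (1-p)*17.776048] = 27.562328; exercise = 27.283129; V(3,0) = max -> 27.562328
  V(3,1) = exp(-r*dt) * [p*17.776048 + (1-p)*0.710000] = 9.234813; exercise = 8.933837; V(3,1) = max -> 9.234813
  V(3,2) = exp(-r*dt) * [p*0.710000 + (1-p)*0.000000] = 0.354778; exercise = 0.000000; V(3,2) = max -> 0.354778
  V(3,3) = exp(-r*dt) * [p*0.000000 + (1-p)*0.000000] = 0.000000; exercise = 0.000000; V(3,3) = max -> 0.000000
  V(2,0) = exp(-r*dt) * [p*27.562328 + (1-p)*9.234813] = 18.355404; exercise = 17.776048; V(2,0) = max -> 18.355404
  V(2,1) = exp(-r*dt) * [p*9.234813 + (1-p)*0.354778] = 4.790583; exercise = 0.710000; V(2,1) = max -> 4.790583
  V(2,2) = exp(-r*dt) * [p*0.354778 + (1-p)*0.000000] = 0.177278; exercise = 0.000000; V(2,2) = max -> 0.177278
  V(1,0) = exp(-r*dt) * [p*18.355404 + (1-p)*4.790583] = 11.549333; exercise = 8.933837; V(1,0) = max -> 11.549333
  V(1,1) = exp(-r*dt) * [p*4.790583 + (1-p)*0.177278] = 2.481770; exercise = 0.000000; V(1,1) = max -> 2.481770
  V(0,0) = exp(-r*dt) * [p*11.549333 + (1-p)*2.481770] = 7.002657; exercise = 0.710000; V(0,0) = max -> 7.002657


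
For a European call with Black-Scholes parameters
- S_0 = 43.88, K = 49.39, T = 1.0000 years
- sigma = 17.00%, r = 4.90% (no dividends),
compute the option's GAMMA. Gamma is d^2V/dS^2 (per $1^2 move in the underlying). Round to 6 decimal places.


d1 = -0.3225843479; d2 = -0.4925843479
phi(d1) = 0.3787159361; exp(-qT) = 1.0000000000; exp(-rT) = 0.9521811297
Gamma = exp(-qT) * phi(d1) / (S * sigma * sqrt(T)) = 1.0000000000 * 0.3787159361 / (43.8800 * 0.1700 * 1.0000000000) = 0.050769

Answer: Gamma = 0.050769


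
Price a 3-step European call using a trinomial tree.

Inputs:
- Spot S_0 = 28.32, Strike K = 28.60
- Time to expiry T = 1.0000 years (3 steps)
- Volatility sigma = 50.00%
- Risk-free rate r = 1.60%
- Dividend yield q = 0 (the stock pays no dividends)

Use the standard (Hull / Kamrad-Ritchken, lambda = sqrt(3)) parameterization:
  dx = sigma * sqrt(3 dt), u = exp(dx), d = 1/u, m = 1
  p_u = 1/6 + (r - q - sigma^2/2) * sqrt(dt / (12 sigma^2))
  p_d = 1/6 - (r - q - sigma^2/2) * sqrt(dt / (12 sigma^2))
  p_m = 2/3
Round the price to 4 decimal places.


Answer: Price = V(0,0) = 5.1101

Derivation:
dt = T/N = 0.333333; dx = sigma*sqrt(3*dt) = 0.500000
u = exp(dx) = 1.648721; d = 1/u = 0.606531
p_u = 0.130333, p_m = 0.666667, p_d = 0.203000
Discount per step: exp(-r*dt) = 0.994681
Stock lattice S(k, j) with j the centered position index:
  k=0: S(0,+0) = 28.3200
  k=1: S(1,-1) = 17.1769; S(1,+0) = 28.3200; S(1,+1) = 46.6918
  k=2: S(2,-2) = 10.4183; S(2,-1) = 17.1769; S(2,+0) = 28.3200; S(2,+1) = 46.6918; S(2,+2) = 76.9817
  k=3: S(3,-3) = 6.3190; S(3,-2) = 10.4183; S(3,-1) = 17.1769; S(3,+0) = 28.3200; S(3,+1) = 46.6918; S(3,+2) = 76.9817; S(3,+3) = 126.9214
Terminal payoffs V(N, j) = max(S_T - K, 0):
  V(3,-3) = 0.000000; V(3,-2) = 0.000000; V(3,-1) = 0.000000; V(3,+0) = 0.000000; V(3,+1) = 18.091786; V(3,+2) = 48.381741; V(3,+3) = 98.321434
Backward induction: V(k, j) = exp(-r*dt) * [p_u * V(k+1, j+1) + p_m * V(k+1, j) + p_d * V(k+1, j-1)]
  V(2,-2) = exp(-r*dt) * [p_u*0.000000 + p_m*0.000000 + p_d*0.000000] = 0.000000
  V(2,-1) = exp(-r*dt) * [p_u*0.000000 + p_m*0.000000 + p_d*0.000000] = 0.000000
  V(2,+0) = exp(-r*dt) * [p_u*18.091786 + p_m*0.000000 + p_d*0.000000] = 2.345420
  V(2,+1) = exp(-r*dt) * [p_u*48.381741 + p_m*18.091786 + p_d*0.000000] = 18.269248
  V(2,+2) = exp(-r*dt) * [p_u*98.321434 + p_m*48.381741 + p_d*18.091786] = 48.482424
  V(1,-1) = exp(-r*dt) * [p_u*2.345420 + p_m*0.000000 + p_d*0.000000] = 0.304060
  V(1,+0) = exp(-r*dt) * [p_u*18.269248 + p_m*2.345420 + p_d*0.000000] = 3.923723
  V(1,+1) = exp(-r*dt) * [p_u*48.482424 + p_m*18.269248 + p_d*2.345420] = 18.873567
  V(0,+0) = exp(-r*dt) * [p_u*18.873567 + p_m*3.923723 + p_d*0.304060] = 5.110068


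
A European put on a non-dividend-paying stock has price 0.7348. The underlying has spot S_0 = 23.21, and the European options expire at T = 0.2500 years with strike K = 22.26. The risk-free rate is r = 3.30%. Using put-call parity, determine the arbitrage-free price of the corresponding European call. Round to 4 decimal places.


Put-call parity: C - P = S_0 * exp(-qT) - K * exp(-rT).
S_0 * exp(-qT) = 23.2100 * 1.00000000 = 23.21000000
K * exp(-rT) = 22.2600 * 0.99178394 = 22.07711046
C = P + S*exp(-qT) - K*exp(-rT)
C = 0.7348 + 23.21000000 - 22.07711046 = 1.8677

Answer: Call price = 1.8677


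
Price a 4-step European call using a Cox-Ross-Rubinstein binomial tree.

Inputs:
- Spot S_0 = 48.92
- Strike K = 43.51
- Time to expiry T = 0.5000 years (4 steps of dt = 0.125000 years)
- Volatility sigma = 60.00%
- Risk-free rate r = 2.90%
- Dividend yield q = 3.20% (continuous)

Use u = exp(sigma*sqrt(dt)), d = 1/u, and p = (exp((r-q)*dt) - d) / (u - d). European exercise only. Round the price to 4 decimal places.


dt = T/N = 0.125000
u = exp(sigma*sqrt(dt)) = 1.236311; d = 1/u = 0.808858
p = (exp((r-q)*dt) - d) / (u - d) = 0.446288
Discount per step: exp(-r*dt) = 0.996382
Stock lattice S(k, i) with i counting down-moves:
  k=0: S(0,0) = 48.9200
  k=1: S(1,0) = 60.4803; S(1,1) = 39.5693
  k=2: S(2,0) = 74.7725; S(2,1) = 48.9200; S(2,2) = 32.0060
  k=3: S(3,0) = 92.4421; S(3,1) = 60.4803; S(3,2) = 39.5693; S(3,3) = 25.8883
  k=4: S(4,0) = 114.2872; S(4,1) = 74.7725; S(4,2) = 48.9200; S(4,3) = 32.0060; S(4,4) = 20.9399
Terminal payoffs V(N, i) = max(S_T - K, 0):
  V(4,0) = 70.777185; V(4,1) = 31.262516; V(4,2) = 5.410000; V(4,3) = 0.000000; V(4,4) = 0.000000
Backward induction: V(k, i) = exp(-r*dt) * [p * V(k+1, i) + (1-p) * V(k+1, i+1)].
  V(3,0) = exp(-r*dt) * [p*70.777185 + (1-p)*31.262516] = 48.720500
  V(3,1) = exp(-r*dt) * [p*31.262516 + (1-p)*5.410000] = 16.886340
  V(3,2) = exp(-r*dt) * [p*5.410000 + (1-p)*0.000000] = 2.405681
  V(3,3) = exp(-r*dt) * [p*0.000000 + (1-p)*0.000000] = 0.000000
  V(2,0) = exp(-r*dt) * [p*48.720500 + (1-p)*16.886340] = 30.981029
  V(2,1) = exp(-r*dt) * [p*16.886340 + (1-p)*2.405681] = 8.836134
  V(2,2) = exp(-r*dt) * [p*2.405681 + (1-p)*0.000000] = 1.069741
  V(1,0) = exp(-r*dt) * [p*30.981029 + (1-p)*8.836134] = 18.651397
  V(1,1) = exp(-r*dt) * [p*8.836134 + (1-p)*1.069741] = 4.519375
  V(0,0) = exp(-r*dt) * [p*18.651397 + (1-p)*4.519375] = 10.787151

Answer: Price = V(0,0) = 10.7872


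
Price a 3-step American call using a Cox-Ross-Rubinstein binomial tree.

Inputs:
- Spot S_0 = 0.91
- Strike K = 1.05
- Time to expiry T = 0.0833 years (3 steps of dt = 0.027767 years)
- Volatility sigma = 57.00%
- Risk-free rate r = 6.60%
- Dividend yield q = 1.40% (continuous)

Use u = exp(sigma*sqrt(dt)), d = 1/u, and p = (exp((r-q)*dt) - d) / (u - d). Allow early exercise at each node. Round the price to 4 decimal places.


dt = T/N = 0.027767
u = exp(sigma*sqrt(dt)) = 1.099638; d = 1/u = 0.909390
p = (exp((r-q)*dt) - d) / (u - d) = 0.483867
Discount per step: exp(-r*dt) = 0.998169
Stock lattice S(k, i) with i counting down-moves:
  k=0: S(0,0) = 0.9100
  k=1: S(1,0) = 1.0007; S(1,1) = 0.8275
  k=2: S(2,0) = 1.1004; S(2,1) = 0.9100; S(2,2) = 0.7526
  k=3: S(3,0) = 1.2100; S(3,1) = 1.0007; S(3,2) = 0.8275; S(3,3) = 0.6844
Terminal payoffs V(N, i) = max(S_T - K, 0):
  V(3,0) = 0.160014; V(3,1) = 0.000000; V(3,2) = 0.000000; V(3,3) = 0.000000
Backward induction: V(k, i) = exp(-r*dt) * [p * V(k+1, i) + (1-p) * V(k+1, i+1)]; then take max(V_cont, immediate exercise) for American.
  V(2,0) = exp(-r*dt) * [p*0.160014 + (1-p)*0.000000] = 0.077284; exercise = 0.050375; V(2,0) = max -> 0.077284
  V(2,1) = exp(-r*dt) * [p*0.000000 + (1-p)*0.000000] = 0.000000; exercise = 0.000000; V(2,1) = max -> 0.000000
  V(2,2) = exp(-r*dt) * [p*0.000000 + (1-p)*0.000000] = 0.000000; exercise = 0.000000; V(2,2) = max -> 0.000000
  V(1,0) = exp(-r*dt) * [p*0.077284 + (1-p)*0.000000] = 0.037327; exercise = 0.000000; V(1,0) = max -> 0.037327
  V(1,1) = exp(-r*dt) * [p*0.000000 + (1-p)*0.000000] = 0.000000; exercise = 0.000000; V(1,1) = max -> 0.000000
  V(0,0) = exp(-r*dt) * [p*0.037327 + (1-p)*0.000000] = 0.018028; exercise = 0.000000; V(0,0) = max -> 0.018028

Answer: Price = V(0,0) = 0.0180


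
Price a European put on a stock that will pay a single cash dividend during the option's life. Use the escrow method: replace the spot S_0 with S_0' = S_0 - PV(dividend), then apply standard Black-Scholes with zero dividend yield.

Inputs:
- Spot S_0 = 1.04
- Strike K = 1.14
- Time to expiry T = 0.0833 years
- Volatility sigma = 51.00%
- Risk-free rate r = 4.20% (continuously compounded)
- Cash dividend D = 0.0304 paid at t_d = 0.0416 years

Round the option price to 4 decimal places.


Answer: Price = 0.1452

Derivation:
PV(D) = D * exp(-r * t_d) = 0.0304 * 0.99825433 = 0.03034693
S_0' = S_0 - PV(D) = 1.0400 - 0.03034693 = 1.00965307
d1 = (ln(S_0'/K) + (r + sigma^2/2)*T) / (sigma*sqrt(T)) = -0.72753705
d2 = d1 - sigma*sqrt(T) = -0.87473192
exp(-rT) = 0.99650751
N(-d1) = 0.76655149; N(-d2) = 0.80914011
P = K * exp(-rT) * N(-d2) - S_0' * N(-d1) = 1.1400 * 0.99650751 * 0.80914011 - 1.00965307 * 0.76655149 = 0.1452


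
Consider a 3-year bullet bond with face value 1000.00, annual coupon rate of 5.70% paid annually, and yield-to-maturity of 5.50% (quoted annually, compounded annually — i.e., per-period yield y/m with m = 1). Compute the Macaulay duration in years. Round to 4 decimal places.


Coupon per period c = face * coupon_rate / m = 57.000000
Periods per year m = 1; per-period yield y/m = 0.055000
Number of cashflows N = 3
Cashflows (t years, CF_t, discount factor 1/(1+y/m)^(m*t), PV):
  t = 1.0000: CF_t = 57.000000, DF = 0.947867, PV = 54.028436
  t = 2.0000: CF_t = 57.000000, DF = 0.898452, PV = 51.211788
  t = 3.0000: CF_t = 1057.000000, DF = 0.851614, PV = 900.155643
Price P = sum_t PV_t = 1005.395867
Macaulay numerator sum_t t * PV_t:
  t * PV_t at t = 1.0000: 54.028436
  t * PV_t at t = 2.0000: 102.423575
  t * PV_t at t = 3.0000: 2700.466929
Macaulay duration D = (sum_t t * PV_t) / P = 2856.918941 / 1005.395867 = 2.841586

Answer: Macaulay duration = 2.8416 years


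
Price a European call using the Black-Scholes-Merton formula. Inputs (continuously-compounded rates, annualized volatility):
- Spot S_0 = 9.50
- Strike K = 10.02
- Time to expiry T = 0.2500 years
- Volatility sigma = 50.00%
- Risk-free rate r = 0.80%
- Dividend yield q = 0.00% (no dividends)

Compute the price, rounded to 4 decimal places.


Answer: Price = 0.7401

Derivation:
d1 = (ln(S/K) + (r - q + 0.5*sigma^2) * T) / (sigma * sqrt(T)) = -0.08016519
d2 = d1 - sigma * sqrt(T) = -0.33016519
exp(-rT) = 0.99800200; exp(-qT) = 1.00000000
C = S_0 * exp(-qT) * N(d1) - K * exp(-rT) * N(d2)
N(d1) = 0.46805294; N(d2) = 0.37063757
C = 9.5000 * 1.00000000 * 0.46805294 - 10.0200 * 0.99800200 * 0.37063757 = 0.7401


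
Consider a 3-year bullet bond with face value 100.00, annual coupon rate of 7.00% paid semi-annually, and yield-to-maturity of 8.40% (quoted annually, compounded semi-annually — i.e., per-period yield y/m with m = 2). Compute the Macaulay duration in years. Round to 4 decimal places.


Answer: Macaulay duration = 2.7522 years

Derivation:
Coupon per period c = face * coupon_rate / m = 3.500000
Periods per year m = 2; per-period yield y/m = 0.042000
Number of cashflows N = 6
Cashflows (t years, CF_t, discount factor 1/(1+y/m)^(m*t), PV):
  t = 0.5000: CF_t = 3.500000, DF = 0.959693, PV = 3.358925
  t = 1.0000: CF_t = 3.500000, DF = 0.921010, PV = 3.223537
  t = 1.5000: CF_t = 3.500000, DF = 0.883887, PV = 3.093605
  t = 2.0000: CF_t = 3.500000, DF = 0.848260, PV = 2.968911
  t = 2.5000: CF_t = 3.500000, DF = 0.814069, PV = 2.849243
  t = 3.0000: CF_t = 103.500000, DF = 0.781257, PV = 80.860056
Price P = sum_t PV_t = 96.354276
Macaulay numerator sum_t t * PV_t:
  t * PV_t at t = 0.5000: 1.679463
  t * PV_t at t = 1.0000: 3.223537
  t * PV_t at t = 1.5000: 4.640408
  t * PV_t at t = 2.0000: 5.937822
  t * PV_t at t = 2.5000: 7.123107
  t * PV_t at t = 3.0000: 242.580167
Macaulay duration D = (sum_t t * PV_t) / P = 265.184503 / 96.354276 = 2.752182


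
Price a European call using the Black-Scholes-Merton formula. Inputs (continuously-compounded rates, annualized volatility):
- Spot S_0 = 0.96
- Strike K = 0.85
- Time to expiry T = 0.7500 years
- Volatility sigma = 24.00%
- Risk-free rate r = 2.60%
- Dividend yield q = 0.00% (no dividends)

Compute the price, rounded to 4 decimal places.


d1 = (ln(S/K) + (r - q + 0.5*sigma^2) * T) / (sigma * sqrt(T)) = 0.78325712
d2 = d1 - sigma * sqrt(T) = 0.57541102
exp(-rT) = 0.98068890; exp(-qT) = 1.00000000
C = S_0 * exp(-qT) * N(d1) - K * exp(-rT) * N(d2)
N(d1) = 0.78326193; N(d2) = 0.71749332
C = 0.9600 * 1.00000000 * 0.78326193 - 0.8500 * 0.98068890 * 0.71749332 = 0.1538

Answer: Price = 0.1538


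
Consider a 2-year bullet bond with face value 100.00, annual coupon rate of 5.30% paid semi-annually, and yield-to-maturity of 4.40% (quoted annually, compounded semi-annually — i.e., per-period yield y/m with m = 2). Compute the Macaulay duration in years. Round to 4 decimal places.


Answer: Macaulay duration = 1.9246 years

Derivation:
Coupon per period c = face * coupon_rate / m = 2.650000
Periods per year m = 2; per-period yield y/m = 0.022000
Number of cashflows N = 4
Cashflows (t years, CF_t, discount factor 1/(1+y/m)^(m*t), PV):
  t = 0.5000: CF_t = 2.650000, DF = 0.978474, PV = 2.592955
  t = 1.0000: CF_t = 2.650000, DF = 0.957411, PV = 2.537138
  t = 1.5000: CF_t = 2.650000, DF = 0.936801, PV = 2.482522
  t = 2.0000: CF_t = 102.650000, DF = 0.916635, PV = 94.092579
Price P = sum_t PV_t = 101.705194
Macaulay numerator sum_t t * PV_t:
  t * PV_t at t = 0.5000: 1.296477
  t * PV_t at t = 1.0000: 2.537138
  t * PV_t at t = 1.5000: 3.723784
  t * PV_t at t = 2.0000: 188.185157
Macaulay duration D = (sum_t t * PV_t) / P = 195.742556 / 101.705194 = 1.924607


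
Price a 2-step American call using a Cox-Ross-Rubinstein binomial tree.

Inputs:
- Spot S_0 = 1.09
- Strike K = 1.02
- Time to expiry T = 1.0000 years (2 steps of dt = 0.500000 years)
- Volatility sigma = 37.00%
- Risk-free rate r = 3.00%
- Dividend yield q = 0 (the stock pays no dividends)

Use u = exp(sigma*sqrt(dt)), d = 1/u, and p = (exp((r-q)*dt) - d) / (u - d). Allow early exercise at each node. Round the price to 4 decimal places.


dt = T/N = 0.500000
u = exp(sigma*sqrt(dt)) = 1.299045; d = 1/u = 0.769796
p = (exp((r-q)*dt) - d) / (u - d) = 0.463519
Discount per step: exp(-r*dt) = 0.985112
Stock lattice S(k, i) with i counting down-moves:
  k=0: S(0,0) = 1.0900
  k=1: S(1,0) = 1.4160; S(1,1) = 0.8391
  k=2: S(2,0) = 1.8394; S(2,1) = 1.0900; S(2,2) = 0.6459
Terminal payoffs V(N, i) = max(S_T - K, 0):
  V(2,0) = 0.819395; V(2,1) = 0.070000; V(2,2) = 0.000000
Backward induction: V(k, i) = exp(-r*dt) * [p * V(k+1, i) + (1-p) * V(k+1, i+1)]; then take max(V_cont, immediate exercise) for American.
  V(1,0) = exp(-r*dt) * [p*0.819395 + (1-p)*0.070000] = 0.411145; exercise = 0.395959; V(1,0) = max -> 0.411145
  V(1,1) = exp(-r*dt) * [p*0.070000 + (1-p)*0.000000] = 0.031963; exercise = 0.000000; V(1,1) = max -> 0.031963
  V(0,0) = exp(-r*dt) * [p*0.411145 + (1-p)*0.031963] = 0.204629; exercise = 0.070000; V(0,0) = max -> 0.204629

Answer: Price = V(0,0) = 0.2046


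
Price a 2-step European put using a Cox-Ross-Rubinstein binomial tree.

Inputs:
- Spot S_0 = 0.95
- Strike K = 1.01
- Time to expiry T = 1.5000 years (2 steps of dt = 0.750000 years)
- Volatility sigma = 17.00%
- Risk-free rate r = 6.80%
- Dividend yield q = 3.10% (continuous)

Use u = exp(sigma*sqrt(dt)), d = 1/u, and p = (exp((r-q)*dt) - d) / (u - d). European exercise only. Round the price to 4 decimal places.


dt = T/N = 0.750000
u = exp(sigma*sqrt(dt)) = 1.158614; d = 1/u = 0.863100
p = (exp((r-q)*dt) - d) / (u - d) = 0.558480
Discount per step: exp(-r*dt) = 0.950279
Stock lattice S(k, i) with i counting down-moves:
  k=0: S(0,0) = 0.9500
  k=1: S(1,0) = 1.1007; S(1,1) = 0.8199
  k=2: S(2,0) = 1.2753; S(2,1) = 0.9500; S(2,2) = 0.7077
Terminal payoffs V(N, i) = max(K - S_T, 0):
  V(2,0) = 0.000000; V(2,1) = 0.060000; V(2,2) = 0.302305
Backward induction: V(k, i) = exp(-r*dt) * [p * V(k+1, i) + (1-p) * V(k+1, i+1)].
  V(1,0) = exp(-r*dt) * [p*0.000000 + (1-p)*0.060000] = 0.025174
  V(1,1) = exp(-r*dt) * [p*0.060000 + (1-p)*0.302305] = 0.158680
  V(0,0) = exp(-r*dt) * [p*0.025174 + (1-p)*0.158680] = 0.079937

Answer: Price = V(0,0) = 0.0799


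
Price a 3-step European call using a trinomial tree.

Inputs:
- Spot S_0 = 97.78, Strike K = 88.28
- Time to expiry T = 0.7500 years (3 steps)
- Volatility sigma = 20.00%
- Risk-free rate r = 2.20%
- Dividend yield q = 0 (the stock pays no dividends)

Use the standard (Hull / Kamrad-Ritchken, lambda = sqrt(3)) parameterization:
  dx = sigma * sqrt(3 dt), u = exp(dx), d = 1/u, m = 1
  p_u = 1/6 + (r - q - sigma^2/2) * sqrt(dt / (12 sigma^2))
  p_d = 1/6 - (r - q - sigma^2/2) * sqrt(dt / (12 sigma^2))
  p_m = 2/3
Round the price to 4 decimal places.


Answer: Price = V(0,0) = 13.4985

Derivation:
dt = T/N = 0.250000; dx = sigma*sqrt(3*dt) = 0.173205
u = exp(dx) = 1.189110; d = 1/u = 0.840965
p_u = 0.168110, p_m = 0.666667, p_d = 0.165223
Discount per step: exp(-r*dt) = 0.994515
Stock lattice S(k, j) with j the centered position index:
  k=0: S(0,+0) = 97.7800
  k=1: S(1,-1) = 82.2296; S(1,+0) = 97.7800; S(1,+1) = 116.2712
  k=2: S(2,-2) = 69.1522; S(2,-1) = 82.2296; S(2,+0) = 97.7800; S(2,+1) = 116.2712; S(2,+2) = 138.2592
  k=3: S(3,-3) = 58.1546; S(3,-2) = 69.1522; S(3,-1) = 82.2296; S(3,+0) = 97.7800; S(3,+1) = 116.2712; S(3,+2) = 138.2592; S(3,+3) = 164.4054
Terminal payoffs V(N, j) = max(S_T - K, 0):
  V(3,-3) = 0.000000; V(3,-2) = 0.000000; V(3,-1) = 0.000000; V(3,+0) = 9.500000; V(3,+1) = 27.991170; V(3,+2) = 49.979205; V(3,+3) = 76.125395
Backward induction: V(k, j) = exp(-r*dt) * [p_u * V(k+1, j+1) + p_m * V(k+1, j) + p_d * V(k+1, j-1)]
  V(2,-2) = exp(-r*dt) * [p_u*0.000000 + p_m*0.000000 + p_d*0.000000] = 0.000000
  V(2,-1) = exp(-r*dt) * [p_u*9.500000 + p_m*0.000000 + p_d*0.000000] = 1.588286
  V(2,+0) = exp(-r*dt) * [p_u*27.991170 + p_m*9.500000 + p_d*0.000000] = 10.978383
  V(2,+1) = exp(-r*dt) * [p_u*49.979205 + p_m*27.991170 + p_d*9.500000] = 28.475362
  V(2,+2) = exp(-r*dt) * [p_u*76.125395 + p_m*49.979205 + p_d*27.991170] = 50.463393
  V(1,-1) = exp(-r*dt) * [p_u*10.978383 + p_m*1.588286 + p_d*0.000000] = 2.888503
  V(1,+0) = exp(-r*dt) * [p_u*28.475362 + p_m*10.978383 + p_d*1.588286] = 12.300499
  V(1,+1) = exp(-r*dt) * [p_u*50.463393 + p_m*28.475362 + p_d*10.978383] = 29.120259
  V(0,+0) = exp(-r*dt) * [p_u*29.120259 + p_m*12.300499 + p_d*2.888503] = 13.498542


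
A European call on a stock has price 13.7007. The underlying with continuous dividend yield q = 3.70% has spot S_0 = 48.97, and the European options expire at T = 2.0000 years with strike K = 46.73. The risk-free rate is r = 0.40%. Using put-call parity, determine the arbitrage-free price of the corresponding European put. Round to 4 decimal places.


Answer: Put price = 14.5813

Derivation:
Put-call parity: C - P = S_0 * exp(-qT) - K * exp(-rT).
S_0 * exp(-qT) = 48.9700 * 0.92867169 = 45.47705285
K * exp(-rT) = 46.7300 * 0.99203191 = 46.35765138
P = C - S*exp(-qT) + K*exp(-rT)
P = 13.7007 - 45.47705285 + 46.35765138 = 14.5813


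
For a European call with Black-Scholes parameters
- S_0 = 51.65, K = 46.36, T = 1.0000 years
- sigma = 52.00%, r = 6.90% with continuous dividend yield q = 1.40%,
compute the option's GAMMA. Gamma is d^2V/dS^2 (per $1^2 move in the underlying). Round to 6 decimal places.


d1 = 0.5735638021; d2 = 0.0535638021
phi(d1) = 0.3384339772; exp(-qT) = 0.9860975443; exp(-rT) = 0.9333266801
Gamma = exp(-qT) * phi(d1) / (S * sigma * sqrt(T)) = 0.9860975443 * 0.3384339772 / (51.6500 * 0.5200 * 1.0000000000) = 0.012426

Answer: Gamma = 0.012426


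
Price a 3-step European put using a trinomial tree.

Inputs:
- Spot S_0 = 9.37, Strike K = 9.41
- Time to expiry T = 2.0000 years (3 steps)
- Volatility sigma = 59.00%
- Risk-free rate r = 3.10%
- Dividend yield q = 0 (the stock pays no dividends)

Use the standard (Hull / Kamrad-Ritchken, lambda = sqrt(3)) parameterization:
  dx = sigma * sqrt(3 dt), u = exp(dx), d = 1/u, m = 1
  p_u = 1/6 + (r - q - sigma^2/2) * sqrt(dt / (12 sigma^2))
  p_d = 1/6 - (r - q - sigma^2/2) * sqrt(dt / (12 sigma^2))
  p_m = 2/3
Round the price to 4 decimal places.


Answer: Price = V(0,0) = 2.4067

Derivation:
dt = T/N = 0.666667; dx = sigma*sqrt(3*dt) = 0.834386
u = exp(dx) = 2.303399; d = 1/u = 0.434141
p_u = 0.109519, p_m = 0.666667, p_d = 0.223814
Discount per step: exp(-r*dt) = 0.979545
Stock lattice S(k, j) with j the centered position index:
  k=0: S(0,+0) = 9.3700
  k=1: S(1,-1) = 4.0679; S(1,+0) = 9.3700; S(1,+1) = 21.5829
  k=2: S(2,-2) = 1.7660; S(2,-1) = 4.0679; S(2,+0) = 9.3700; S(2,+1) = 21.5829; S(2,+2) = 49.7139
  k=3: S(3,-3) = 0.7667; S(3,-2) = 1.7660; S(3,-1) = 4.0679; S(3,+0) = 9.3700; S(3,+1) = 21.5829; S(3,+2) = 49.7139; S(3,+3) = 114.5110
Terminal payoffs V(N, j) = max(K - S_T, 0):
  V(3,-3) = 8.643289; V(3,-2) = 7.643958; V(3,-1) = 5.342099; V(3,+0) = 0.040000; V(3,+1) = 0.000000; V(3,+2) = 0.000000; V(3,+3) = 0.000000
Backward induction: V(k, j) = exp(-r*dt) * [p_u * V(k+1, j+1) + p_m * V(k+1, j) + p_d * V(k+1, j-1)]
  V(2,-2) = exp(-r*dt) * [p_u*5.342099 + p_m*7.643958 + p_d*8.643289] = 7.459753
  V(2,-1) = exp(-r*dt) * [p_u*0.040000 + p_m*5.342099 + p_d*7.643958] = 5.168678
  V(2,+0) = exp(-r*dt) * [p_u*0.000000 + p_m*0.040000 + p_d*5.342099] = 1.197304
  V(2,+1) = exp(-r*dt) * [p_u*0.000000 + p_m*0.000000 + p_d*0.040000] = 0.008769
  V(2,+2) = exp(-r*dt) * [p_u*0.000000 + p_m*0.000000 + p_d*0.000000] = 0.000000
  V(1,-1) = exp(-r*dt) * [p_u*1.197304 + p_m*5.168678 + p_d*7.459753] = 5.139198
  V(1,+0) = exp(-r*dt) * [p_u*0.008769 + p_m*1.197304 + p_d*5.168678] = 1.915979
  V(1,+1) = exp(-r*dt) * [p_u*0.000000 + p_m*0.008769 + p_d*1.197304] = 0.268219
  V(0,+0) = exp(-r*dt) * [p_u*0.268219 + p_m*1.915979 + p_d*5.139198] = 2.406666


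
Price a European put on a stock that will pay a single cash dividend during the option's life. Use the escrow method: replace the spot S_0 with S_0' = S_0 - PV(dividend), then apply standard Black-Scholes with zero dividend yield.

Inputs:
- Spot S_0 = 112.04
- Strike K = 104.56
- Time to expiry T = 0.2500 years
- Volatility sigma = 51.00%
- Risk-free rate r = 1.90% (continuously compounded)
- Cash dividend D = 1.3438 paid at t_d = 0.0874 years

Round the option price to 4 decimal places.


PV(D) = D * exp(-r * t_d) = 1.3438 * 0.99834078 = 1.34157034
S_0' = S_0 - PV(D) = 112.0400 - 1.34157034 = 110.69842966
d1 = (ln(S_0'/K) + (r + sigma^2/2)*T) / (sigma*sqrt(T)) = 0.36984739
d2 = d1 - sigma*sqrt(T) = 0.11484739
exp(-rT) = 0.99526126
N(-d1) = 0.35574810; N(-d2) = 0.45428304
P = K * exp(-rT) * N(-d2) - S_0' * N(-d1) = 104.5600 * 0.99526126 * 0.45428304 - 110.69842966 * 0.35574810 = 7.8940

Answer: Price = 7.8940


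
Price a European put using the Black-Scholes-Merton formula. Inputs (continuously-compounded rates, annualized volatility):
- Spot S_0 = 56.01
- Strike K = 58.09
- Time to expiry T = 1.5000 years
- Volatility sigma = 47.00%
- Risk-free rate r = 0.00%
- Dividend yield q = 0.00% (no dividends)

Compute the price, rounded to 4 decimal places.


d1 = (ln(S/K) + (r - q + 0.5*sigma^2) * T) / (sigma * sqrt(T)) = 0.22447005
d2 = d1 - sigma * sqrt(T) = -0.35116004
exp(-rT) = 1.00000000; exp(-qT) = 1.00000000
P = K * exp(-rT) * N(-d2) - S_0 * exp(-qT) * N(-d1)
N(-d1) = 0.41119578; N(-d2) = 0.63726586
P = 58.0900 * 1.00000000 * 0.63726586 - 56.0100 * 1.00000000 * 0.41119578 = 13.9877

Answer: Price = 13.9877


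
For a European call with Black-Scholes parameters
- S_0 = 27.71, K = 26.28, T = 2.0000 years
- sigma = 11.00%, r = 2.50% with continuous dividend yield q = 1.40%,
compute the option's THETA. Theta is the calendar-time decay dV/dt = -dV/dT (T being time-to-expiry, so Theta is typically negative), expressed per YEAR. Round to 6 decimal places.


d1 = 0.5598046445; d2 = 0.4042411526
phi(d1) = 0.3410830943; exp(-qT) = 0.9723883668; exp(-rT) = 0.9512294245
Theta = -S*exp(-qT)*phi(d1)*sigma/(2*sqrt(T)) - r*K*exp(-rT)*N(d2) + q*S*exp(-qT)*N(d1)
N(d1) = 0.7121936523; N(d2) = 0.6569823027; sqrt(T) = 1.4142135624
Term 1 = -27.7100 * 0.9723883668 * 0.3410830943 * 0.1100 / (2 * 1.4142135624) = -0.3574243748
Term 2 = -0.0250 * 26.2800 * 0.9512294245 * 0.6569823027 = -0.4105861698
Term 3 = 0.0140 * 27.7100 * 0.9723883668 * 0.7121936523 = 0.2686596314
Theta = -0.3574243748 + (-0.4105861698) + (0.2686596314) = -0.499351

Answer: Theta = -0.499351


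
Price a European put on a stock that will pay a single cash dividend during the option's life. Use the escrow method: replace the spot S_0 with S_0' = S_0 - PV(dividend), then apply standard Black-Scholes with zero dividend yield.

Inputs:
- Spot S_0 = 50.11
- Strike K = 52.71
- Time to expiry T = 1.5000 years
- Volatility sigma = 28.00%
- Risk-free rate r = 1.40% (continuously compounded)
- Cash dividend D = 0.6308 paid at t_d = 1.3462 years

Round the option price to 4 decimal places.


Answer: Price = 7.9952

Derivation:
PV(D) = D * exp(-r * t_d) = 0.6308 * 0.98132969 = 0.61902277
S_0' = S_0 - PV(D) = 50.1100 - 0.61902277 = 49.49097723
d1 = (ln(S_0'/K) + (r + sigma^2/2)*T) / (sigma*sqrt(T)) = 0.04894659
d2 = d1 - sigma*sqrt(T) = -0.29398197
exp(-rT) = 0.97921896
N(-d1) = 0.48048093; N(-d2) = 0.61561416
P = K * exp(-rT) * N(-d2) - S_0' * N(-d1) = 52.7100 * 0.97921896 * 0.61561416 - 49.49097723 * 0.48048093 = 7.9952


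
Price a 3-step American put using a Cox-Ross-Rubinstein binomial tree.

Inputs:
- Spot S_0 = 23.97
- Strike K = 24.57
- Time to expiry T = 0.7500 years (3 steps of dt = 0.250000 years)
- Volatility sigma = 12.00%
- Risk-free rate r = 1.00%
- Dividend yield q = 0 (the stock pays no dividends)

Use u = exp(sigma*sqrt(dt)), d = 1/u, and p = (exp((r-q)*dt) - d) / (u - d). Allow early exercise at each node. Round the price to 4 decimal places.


Answer: Price = V(0,0) = 1.2937

Derivation:
dt = T/N = 0.250000
u = exp(sigma*sqrt(dt)) = 1.061837; d = 1/u = 0.941765
p = (exp((r-q)*dt) - d) / (u - d) = 0.505851
Discount per step: exp(-r*dt) = 0.997503
Stock lattice S(k, i) with i counting down-moves:
  k=0: S(0,0) = 23.9700
  k=1: S(1,0) = 25.4522; S(1,1) = 22.5741
  k=2: S(2,0) = 27.0261; S(2,1) = 23.9700; S(2,2) = 21.2595
  k=3: S(3,0) = 28.6973; S(3,1) = 25.4522; S(3,2) = 22.5741; S(3,3) = 20.0214
Terminal payoffs V(N, i) = max(K - S_T, 0):
  V(3,0) = 0.000000; V(3,1) = 0.000000; V(3,2) = 1.995904; V(3,3) = 4.548573
Backward induction: V(k, i) = exp(-r*dt) * [p * V(k+1, i) + (1-p) * V(k+1, i+1)]; then take max(V_cont, immediate exercise) for American.
  V(2,0) = exp(-r*dt) * [p*0.000000 + (1-p)*0.000000] = 0.000000; exercise = 0.000000; V(2,0) = max -> 0.000000
  V(2,1) = exp(-r*dt) * [p*0.000000 + (1-p)*1.995904] = 0.983811; exercise = 0.600000; V(2,1) = max -> 0.983811
  V(2,2) = exp(-r*dt) * [p*1.995904 + (1-p)*4.548573] = 3.249169; exercise = 3.310517; V(2,2) = max -> 3.310517
  V(1,0) = exp(-r*dt) * [p*0.000000 + (1-p)*0.983811] = 0.484935; exercise = 0.000000; V(1,0) = max -> 0.484935
  V(1,1) = exp(-r*dt) * [p*0.983811 + (1-p)*3.310517] = 2.128222; exercise = 1.995904; V(1,1) = max -> 2.128222
  V(0,0) = exp(-r*dt) * [p*0.484935 + (1-p)*2.128222] = 1.293725; exercise = 0.600000; V(0,0) = max -> 1.293725


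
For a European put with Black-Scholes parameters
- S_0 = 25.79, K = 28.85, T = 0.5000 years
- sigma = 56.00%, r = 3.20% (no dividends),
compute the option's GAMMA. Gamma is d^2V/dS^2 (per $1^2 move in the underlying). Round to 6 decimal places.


Answer: Gamma = 0.039026

Derivation:
d1 = -0.0447577709; d2 = -0.4407375684
phi(d1) = 0.3985428883; exp(-qT) = 1.0000000000; exp(-rT) = 0.9841273201
Gamma = exp(-qT) * phi(d1) / (S * sigma * sqrt(T)) = 1.0000000000 * 0.3985428883 / (25.7900 * 0.5600 * 0.7071067812) = 0.039026


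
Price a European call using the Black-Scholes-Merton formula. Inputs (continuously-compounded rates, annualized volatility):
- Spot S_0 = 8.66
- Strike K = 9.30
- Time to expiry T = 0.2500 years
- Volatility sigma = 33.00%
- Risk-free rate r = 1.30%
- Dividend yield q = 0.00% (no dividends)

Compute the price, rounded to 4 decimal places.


Answer: Price = 0.3338

Derivation:
d1 = (ln(S/K) + (r - q + 0.5*sigma^2) * T) / (sigma * sqrt(T)) = -0.32992229
d2 = d1 - sigma * sqrt(T) = -0.49492229
exp(-rT) = 0.99675528; exp(-qT) = 1.00000000
C = S_0 * exp(-qT) * N(d1) - K * exp(-rT) * N(d2)
N(d1) = 0.37072934; N(d2) = 0.31032749
C = 8.6600 * 1.00000000 * 0.37072934 - 9.3000 * 0.99675528 * 0.31032749 = 0.3338


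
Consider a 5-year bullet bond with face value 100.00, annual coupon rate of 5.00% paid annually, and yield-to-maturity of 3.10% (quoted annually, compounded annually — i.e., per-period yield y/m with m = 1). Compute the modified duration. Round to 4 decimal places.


Answer: Modified duration = 4.4297

Derivation:
Coupon per period c = face * coupon_rate / m = 5.000000
Periods per year m = 1; per-period yield y/m = 0.031000
Number of cashflows N = 5
Cashflows (t years, CF_t, discount factor 1/(1+y/m)^(m*t), PV):
  t = 1.0000: CF_t = 5.000000, DF = 0.969932, PV = 4.849661
  t = 2.0000: CF_t = 5.000000, DF = 0.940768, PV = 4.703841
  t = 3.0000: CF_t = 5.000000, DF = 0.912481, PV = 4.562407
  t = 4.0000: CF_t = 5.000000, DF = 0.885045, PV = 4.425225
  t = 5.0000: CF_t = 105.000000, DF = 0.858434, PV = 90.135521
Price P = sum_t PV_t = 108.676654
First compute Macaulay numerator sum_t t * PV_t:
  t * PV_t at t = 1.0000: 4.849661
  t * PV_t at t = 2.0000: 9.407683
  t * PV_t at t = 3.0000: 13.687220
  t * PV_t at t = 4.0000: 17.700899
  t * PV_t at t = 5.0000: 450.677604
Macaulay duration D = 496.323068 / 108.676654 = 4.566970
Modified duration = D / (1 + y/m) = 4.566970 / (1 + 0.031000) = 4.429651


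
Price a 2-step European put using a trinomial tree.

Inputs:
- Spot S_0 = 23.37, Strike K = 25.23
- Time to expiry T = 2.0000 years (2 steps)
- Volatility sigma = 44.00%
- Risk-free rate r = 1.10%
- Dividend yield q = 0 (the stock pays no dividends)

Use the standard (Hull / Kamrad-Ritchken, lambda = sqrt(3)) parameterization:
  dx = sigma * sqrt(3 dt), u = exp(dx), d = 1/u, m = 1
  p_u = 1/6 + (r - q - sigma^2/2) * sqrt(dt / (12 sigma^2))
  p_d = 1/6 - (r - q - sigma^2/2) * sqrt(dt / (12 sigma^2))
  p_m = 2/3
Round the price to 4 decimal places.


dt = T/N = 1.000000; dx = sigma*sqrt(3*dt) = 0.762102
u = exp(dx) = 2.142776; d = 1/u = 0.466684
p_u = 0.110375, p_m = 0.666667, p_d = 0.222958
Discount per step: exp(-r*dt) = 0.989060
Stock lattice S(k, j) with j the centered position index:
  k=0: S(0,+0) = 23.3700
  k=1: S(1,-1) = 10.9064; S(1,+0) = 23.3700; S(1,+1) = 50.0767
  k=2: S(2,-2) = 5.0899; S(2,-1) = 10.9064; S(2,+0) = 23.3700; S(2,+1) = 50.0767; S(2,+2) = 107.3031
Terminal payoffs V(N, j) = max(K - S_T, 0):
  V(2,-2) = 20.140150; V(2,-1) = 14.323589; V(2,+0) = 1.860000; V(2,+1) = 0.000000; V(2,+2) = 0.000000
Backward induction: V(k, j) = exp(-r*dt) * [p_u * V(k+1, j+1) + p_m * V(k+1, j) + p_d * V(k+1, j-1)]
  V(1,-1) = exp(-r*dt) * [p_u*1.860000 + p_m*14.323589 + p_d*20.140150] = 14.088937
  V(1,+0) = exp(-r*dt) * [p_u*0.000000 + p_m*1.860000 + p_d*14.323589] = 4.385061
  V(1,+1) = exp(-r*dt) * [p_u*0.000000 + p_m*0.000000 + p_d*1.860000] = 0.410166
  V(0,+0) = exp(-r*dt) * [p_u*0.410166 + p_m*4.385061 + p_d*14.088937] = 6.043051

Answer: Price = V(0,0) = 6.0431


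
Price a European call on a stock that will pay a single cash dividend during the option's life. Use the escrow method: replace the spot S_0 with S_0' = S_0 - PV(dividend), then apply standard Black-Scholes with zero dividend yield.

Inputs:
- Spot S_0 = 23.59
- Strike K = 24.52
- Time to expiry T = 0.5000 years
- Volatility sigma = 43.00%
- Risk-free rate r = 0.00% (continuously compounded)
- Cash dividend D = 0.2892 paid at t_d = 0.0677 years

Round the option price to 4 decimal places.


Answer: Price = 2.3198

Derivation:
PV(D) = D * exp(-r * t_d) = 0.2892 * 1.00000000 = 0.28920000
S_0' = S_0 - PV(D) = 23.5900 - 0.28920000 = 23.30080000
d1 = (ln(S_0'/K) + (r + sigma^2/2)*T) / (sigma*sqrt(T)) = -0.01570901
d2 = d1 - sigma*sqrt(T) = -0.31976492
exp(-rT) = 1.00000000
N(d1) = 0.49373327; N(d2) = 0.37457327
C = S_0' * N(d1) - K * exp(-rT) * N(d2) = 23.30080000 * 0.49373327 - 24.5200 * 1.00000000 * 0.37457327 = 2.3198


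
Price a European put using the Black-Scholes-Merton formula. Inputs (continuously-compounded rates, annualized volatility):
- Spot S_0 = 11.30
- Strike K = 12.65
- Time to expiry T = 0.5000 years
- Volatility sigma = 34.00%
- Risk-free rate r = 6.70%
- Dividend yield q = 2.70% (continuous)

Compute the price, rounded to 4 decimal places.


Answer: Price = 1.7429

Derivation:
d1 = (ln(S/K) + (r - q + 0.5*sigma^2) * T) / (sigma * sqrt(T)) = -0.26601561
d2 = d1 - sigma * sqrt(T) = -0.50643191
exp(-rT) = 0.96705491; exp(-qT) = 0.98659072
P = K * exp(-rT) * N(-d2) - S_0 * exp(-qT) * N(-d1)
N(-d1) = 0.60488641; N(-d2) = 0.69372326
P = 12.6500 * 0.96705491 * 0.69372326 - 11.3000 * 0.98659072 * 0.60488641 = 1.7429


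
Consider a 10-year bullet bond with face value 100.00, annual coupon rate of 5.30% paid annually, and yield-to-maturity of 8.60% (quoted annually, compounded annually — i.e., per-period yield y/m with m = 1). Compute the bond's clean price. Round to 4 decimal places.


Answer: Price = 78.4437

Derivation:
Coupon per period c = face * coupon_rate / m = 5.300000
Periods per year m = 1; per-period yield y/m = 0.086000
Number of cashflows N = 10
Cashflows (t years, CF_t, discount factor 1/(1+y/m)^(m*t), PV):
  t = 1.0000: CF_t = 5.300000, DF = 0.920810, PV = 4.880295
  t = 2.0000: CF_t = 5.300000, DF = 0.847892, PV = 4.493826
  t = 3.0000: CF_t = 5.300000, DF = 0.780747, PV = 4.137961
  t = 4.0000: CF_t = 5.300000, DF = 0.718920, PV = 3.810277
  t = 5.0000: CF_t = 5.300000, DF = 0.661989, PV = 3.508543
  t = 6.0000: CF_t = 5.300000, DF = 0.609566, PV = 3.230702
  t = 7.0000: CF_t = 5.300000, DF = 0.561295, PV = 2.974864
  t = 8.0000: CF_t = 5.300000, DF = 0.516846, PV = 2.739285
  t = 9.0000: CF_t = 5.300000, DF = 0.475917, PV = 2.522362
  t = 10.0000: CF_t = 105.300000, DF = 0.438230, PV = 46.145581
Price P = sum_t PV_t = 78.443695


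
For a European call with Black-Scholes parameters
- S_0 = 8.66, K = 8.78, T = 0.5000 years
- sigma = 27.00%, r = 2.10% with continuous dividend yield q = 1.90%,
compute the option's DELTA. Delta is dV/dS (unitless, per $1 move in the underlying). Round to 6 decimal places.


Answer: Delta = 0.506579

Derivation:
d1 = 0.0286159039; d2 = -0.1623029270
phi(d1) = 0.3987789729; exp(-qT) = 0.9905449824; exp(-rT) = 0.9895549326
N(d1) = 0.5114145361
Delta = exp(-qT) * N(d1) = 0.9905449824 * 0.5114145361 = 0.506579


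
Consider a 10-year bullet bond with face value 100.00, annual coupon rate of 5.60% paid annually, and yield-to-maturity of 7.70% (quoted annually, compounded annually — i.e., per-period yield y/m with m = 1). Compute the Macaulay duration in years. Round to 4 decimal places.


Coupon per period c = face * coupon_rate / m = 5.600000
Periods per year m = 1; per-period yield y/m = 0.077000
Number of cashflows N = 10
Cashflows (t years, CF_t, discount factor 1/(1+y/m)^(m*t), PV):
  t = 1.0000: CF_t = 5.600000, DF = 0.928505, PV = 5.199629
  t = 2.0000: CF_t = 5.600000, DF = 0.862122, PV = 4.827882
  t = 3.0000: CF_t = 5.600000, DF = 0.800484, PV = 4.482713
  t = 4.0000: CF_t = 5.600000, DF = 0.743254, PV = 4.162222
  t = 5.0000: CF_t = 5.600000, DF = 0.690115, PV = 3.864644
  t = 6.0000: CF_t = 5.600000, DF = 0.640775, PV = 3.588342
  t = 7.0000: CF_t = 5.600000, DF = 0.594963, PV = 3.331794
  t = 8.0000: CF_t = 5.600000, DF = 0.552426, PV = 3.093587
  t = 9.0000: CF_t = 5.600000, DF = 0.512931, PV = 2.872412
  t = 10.0000: CF_t = 105.600000, DF = 0.476259, PV = 50.292924
Price P = sum_t PV_t = 85.716148
Macaulay numerator sum_t t * PV_t:
  t * PV_t at t = 1.0000: 5.199629
  t * PV_t at t = 2.0000: 9.655763
  t * PV_t at t = 3.0000: 13.448138
  t * PV_t at t = 4.0000: 16.648887
  t * PV_t at t = 5.0000: 19.323221
  t * PV_t at t = 6.0000: 21.530051
  t * PV_t at t = 7.0000: 23.322556
  t * PV_t at t = 8.0000: 24.748700
  t * PV_t at t = 9.0000: 25.851706
  t * PV_t at t = 10.0000: 502.929239
Macaulay duration D = (sum_t t * PV_t) / P = 662.657890 / 85.716148 = 7.730841

Answer: Macaulay duration = 7.7308 years


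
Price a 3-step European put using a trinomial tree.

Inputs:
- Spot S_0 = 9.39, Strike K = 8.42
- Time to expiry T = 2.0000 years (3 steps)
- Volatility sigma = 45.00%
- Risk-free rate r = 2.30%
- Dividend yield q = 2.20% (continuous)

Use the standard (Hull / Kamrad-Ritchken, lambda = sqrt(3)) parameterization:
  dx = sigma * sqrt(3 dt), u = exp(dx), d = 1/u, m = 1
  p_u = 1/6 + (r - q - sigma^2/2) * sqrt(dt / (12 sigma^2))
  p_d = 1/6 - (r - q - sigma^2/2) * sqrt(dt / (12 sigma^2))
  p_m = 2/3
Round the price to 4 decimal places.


dt = T/N = 0.666667; dx = sigma*sqrt(3*dt) = 0.636396
u = exp(dx) = 1.889658; d = 1/u = 0.529196
p_u = 0.114157, p_m = 0.666667, p_d = 0.219176
Discount per step: exp(-r*dt) = 0.984784
Stock lattice S(k, j) with j the centered position index:
  k=0: S(0,+0) = 9.3900
  k=1: S(1,-1) = 4.9692; S(1,+0) = 9.3900; S(1,+1) = 17.7439
  k=2: S(2,-2) = 2.6297; S(2,-1) = 4.9692; S(2,+0) = 9.3900; S(2,+1) = 17.7439; S(2,+2) = 33.5299
  k=3: S(3,-3) = 1.3916; S(3,-2) = 2.6297; S(3,-1) = 4.9692; S(3,+0) = 9.3900; S(3,+1) = 17.7439; S(3,+2) = 33.5299; S(3,+3) = 63.3601
Terminal payoffs V(N, j) = max(K - S_T, 0):
  V(3,-3) = 7.028396; V(3,-2) = 5.790344; V(3,-1) = 3.450848; V(3,+0) = 0.000000; V(3,+1) = 0.000000; V(3,+2) = 0.000000; V(3,+3) = 0.000000
Backward induction: V(k, j) = exp(-r*dt) * [p_u * V(k+1, j+1) + p_m * V(k+1, j) + p_d * V(k+1, j-1)]
  V(2,-2) = exp(-r*dt) * [p_u*3.450848 + p_m*5.790344 + p_d*7.028396] = 5.706451
  V(2,-1) = exp(-r*dt) * [p_u*0.000000 + p_m*3.450848 + p_d*5.790344] = 3.515352
  V(2,+0) = exp(-r*dt) * [p_u*0.000000 + p_m*0.000000 + p_d*3.450848] = 0.744834
  V(2,+1) = exp(-r*dt) * [p_u*0.000000 + p_m*0.000000 + p_d*0.000000] = 0.000000
  V(2,+2) = exp(-r*dt) * [p_u*0.000000 + p_m*0.000000 + p_d*0.000000] = 0.000000
  V(1,-1) = exp(-r*dt) * [p_u*0.744834 + p_m*3.515352 + p_d*5.706451] = 3.623327
  V(1,+0) = exp(-r*dt) * [p_u*0.000000 + p_m*0.744834 + p_d*3.515352] = 1.247757
  V(1,+1) = exp(-r*dt) * [p_u*0.000000 + p_m*0.000000 + p_d*0.744834] = 0.160766
  V(0,+0) = exp(-r*dt) * [p_u*0.160766 + p_m*1.247757 + p_d*3.623327] = 1.619315

Answer: Price = V(0,0) = 1.6193
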